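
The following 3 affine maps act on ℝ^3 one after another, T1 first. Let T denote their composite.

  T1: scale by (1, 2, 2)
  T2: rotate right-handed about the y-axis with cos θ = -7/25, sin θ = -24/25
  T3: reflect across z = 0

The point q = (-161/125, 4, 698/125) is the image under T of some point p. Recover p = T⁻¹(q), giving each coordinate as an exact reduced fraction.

T1 = [1 0 0 0; 0 2 0 0; 0 0 2 0; 0 0 0 1]
T2·T1 = [-7/25 0 -48/25 0; 0 2 0 0; 24/25 0 -14/25 0; 0 0 0 1]
T3·…·T1 = [-7/25 0 -48/25 0; 0 2 0 0; -24/25 0 14/25 0; 0 0 0 1]
det M = -4; M⁻¹ = [-7/25 0 -24/25 0; 0 1/2 0 0; -12/25 0 7/50 0; 0 0 0 1]
M⁻¹ · (-161/125, 4, 698/125)ᵀ = (-5, 2, 7/5)ᵀ

p = (-5, 2, 7/5)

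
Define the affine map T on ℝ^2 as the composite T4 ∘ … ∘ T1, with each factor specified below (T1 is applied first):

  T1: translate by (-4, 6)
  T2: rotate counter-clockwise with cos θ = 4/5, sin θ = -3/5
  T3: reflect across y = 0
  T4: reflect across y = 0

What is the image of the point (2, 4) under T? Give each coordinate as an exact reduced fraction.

T(p) = (22/5, 46/5)

T1 translate by (-4, 6): (2, 4) → (-2, 10)
T2 rotate counter-clockwise with cos θ = 4/5, sin θ = -3/5: (-2, 10) → (22/5, 46/5)
T3 reflect across y = 0: (22/5, 46/5) → (22/5, -46/5)
T4 reflect across y = 0: (22/5, -46/5) → (22/5, 46/5)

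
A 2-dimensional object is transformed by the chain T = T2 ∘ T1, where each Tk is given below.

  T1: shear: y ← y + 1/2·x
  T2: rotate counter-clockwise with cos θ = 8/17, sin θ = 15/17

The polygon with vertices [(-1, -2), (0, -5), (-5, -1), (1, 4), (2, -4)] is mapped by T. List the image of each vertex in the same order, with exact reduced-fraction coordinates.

T1 shear: y ← y + 1/2·x: (-1, -2) → (-1, -5/2); (0, -5) → (0, -5); (-5, -1) → (-5, -7/2); (1, 4) → (1, 9/2); (2, -4) → (2, -3)
T2 rotate counter-clockwise with cos θ = 8/17, sin θ = 15/17: (-1, -5/2) → (59/34, -35/17); (0, -5) → (75/17, -40/17); (-5, -7/2) → (25/34, -103/17); (1, 9/2) → (-7/2, 3); (2, -3) → (61/17, 6/17)

image vertices: (59/34, -35/17), (75/17, -40/17), (25/34, -103/17), (-7/2, 3), (61/17, 6/17)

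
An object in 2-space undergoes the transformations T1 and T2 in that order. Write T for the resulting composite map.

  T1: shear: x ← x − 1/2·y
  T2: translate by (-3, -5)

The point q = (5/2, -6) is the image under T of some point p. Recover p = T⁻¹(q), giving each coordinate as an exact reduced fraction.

p = (5, -1)

T1 = [1 -1/2 0; 0 1 0; 0 0 1]
T2·T1 = [1 -1/2 -3; 0 1 -5; 0 0 1]
det M = 1; M⁻¹ = [1 1/2 11/2; 0 1 5; 0 0 1]
M⁻¹ · (5/2, -6)ᵀ = (5, -1)ᵀ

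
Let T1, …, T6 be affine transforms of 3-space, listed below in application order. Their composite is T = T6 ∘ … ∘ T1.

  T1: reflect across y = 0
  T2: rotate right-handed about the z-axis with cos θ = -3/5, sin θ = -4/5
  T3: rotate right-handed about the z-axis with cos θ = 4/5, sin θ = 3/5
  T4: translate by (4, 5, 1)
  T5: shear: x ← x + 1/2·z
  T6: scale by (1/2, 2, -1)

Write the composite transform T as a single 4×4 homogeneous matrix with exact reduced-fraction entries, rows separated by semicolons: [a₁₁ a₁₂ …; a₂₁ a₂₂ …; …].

T = [0 -1/2 1/4 9/4; -2 0 0 10; 0 0 -1 -1; 0 0 0 1]

T1 = [1 0 0 0; 0 -1 0 0; 0 0 1 0; 0 0 0 1]
T2·T1 = [-3/5 -4/5 0 0; -4/5 3/5 0 0; 0 0 1 0; 0 0 0 1]
T3·…·T1 = [0 -1 0 0; -1 0 0 0; 0 0 1 0; 0 0 0 1]
T4·…·T1 = [0 -1 0 4; -1 0 0 5; 0 0 1 1; 0 0 0 1]
T5·…·T1 = [0 -1 1/2 9/2; -1 0 0 5; 0 0 1 1; 0 0 0 1]
T6·…·T1 = [0 -1/2 1/4 9/4; -2 0 0 10; 0 0 -1 -1; 0 0 0 1]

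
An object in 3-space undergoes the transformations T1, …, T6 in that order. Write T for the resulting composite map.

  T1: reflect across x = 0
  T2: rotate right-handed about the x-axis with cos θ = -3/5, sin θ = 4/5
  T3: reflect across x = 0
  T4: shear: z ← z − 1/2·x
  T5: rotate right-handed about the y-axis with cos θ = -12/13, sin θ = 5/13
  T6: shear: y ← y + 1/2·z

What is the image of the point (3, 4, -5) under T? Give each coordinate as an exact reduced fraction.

T1 reflect across x = 0: (3, 4, -5) → (-3, 4, -5)
T2 rotate right-handed about the x-axis with cos θ = -3/5, sin θ = 4/5: (-3, 4, -5) → (-3, 8/5, 31/5)
T3 reflect across x = 0: (-3, 8/5, 31/5) → (3, 8/5, 31/5)
T4 shear: z ← z − 1/2·x: (3, 8/5, 31/5) → (3, 8/5, 47/10)
T5 rotate right-handed about the y-axis with cos θ = -12/13, sin θ = 5/13: (3, 8/5, 47/10) → (-25/26, 8/5, -357/65)
T6 shear: y ← y + 1/2·z: (-25/26, 8/5, -357/65) → (-25/26, -149/130, -357/65)

T(p) = (-25/26, -149/130, -357/65)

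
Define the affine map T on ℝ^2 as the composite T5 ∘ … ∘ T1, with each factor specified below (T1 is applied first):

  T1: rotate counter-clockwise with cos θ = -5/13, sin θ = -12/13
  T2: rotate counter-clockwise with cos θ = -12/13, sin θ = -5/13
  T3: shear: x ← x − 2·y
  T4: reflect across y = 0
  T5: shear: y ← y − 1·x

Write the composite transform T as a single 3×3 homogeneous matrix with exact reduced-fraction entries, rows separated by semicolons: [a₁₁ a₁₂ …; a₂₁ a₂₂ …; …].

T = [-2 -1 0; 1 1 0; 0 0 1]

T1 = [-5/13 12/13 0; -12/13 -5/13 0; 0 0 1]
T2·T1 = [0 -1 0; 1 0 0; 0 0 1]
T3·…·T1 = [-2 -1 0; 1 0 0; 0 0 1]
T4·…·T1 = [-2 -1 0; -1 0 0; 0 0 1]
T5·…·T1 = [-2 -1 0; 1 1 0; 0 0 1]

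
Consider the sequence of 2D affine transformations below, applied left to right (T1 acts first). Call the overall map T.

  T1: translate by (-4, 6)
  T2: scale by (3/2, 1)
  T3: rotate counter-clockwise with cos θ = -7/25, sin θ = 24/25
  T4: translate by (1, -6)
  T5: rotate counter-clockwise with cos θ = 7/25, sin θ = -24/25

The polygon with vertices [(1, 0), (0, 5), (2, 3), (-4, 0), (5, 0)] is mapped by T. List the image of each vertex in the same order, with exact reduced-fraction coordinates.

T1 translate by (-4, 6): (1, 0) → (-3, 6); (0, 5) → (-4, 11); (2, 3) → (-2, 9); (-4, 0) → (-8, 6); (5, 0) → (1, 6)
T2 scale by (3/2, 1): (-3, 6) → (-9/2, 6); (-4, 11) → (-6, 11); (-2, 9) → (-3, 9); (-8, 6) → (-12, 6); (1, 6) → (3/2, 6)
T3 rotate counter-clockwise with cos θ = -7/25, sin θ = 24/25: (-9/2, 6) → (-9/2, -6); (-6, 11) → (-222/25, -221/25); (-3, 9) → (-39/5, -27/5); (-12, 6) → (-12/5, -66/5); (3/2, 6) → (-309/50, -6/25)
T4 translate by (1, -6): (-9/2, -6) → (-7/2, -12); (-222/25, -221/25) → (-197/25, -371/25); (-39/5, -27/5) → (-34/5, -57/5); (-12/5, -66/5) → (-7/5, -96/5); (-309/50, -6/25) → (-259/50, -156/25)
T5 rotate counter-clockwise with cos θ = 7/25, sin θ = -24/25: (-7/2, -12) → (-25/2, 0); (-197/25, -371/25) → (-10283/625, 2131/625); (-34/5, -57/5) → (-1606/125, 417/125); (-7/5, -96/5) → (-2353/125, -504/125); (-259/50, -156/25) → (-9301/1250, 2016/625)

image vertices: (-25/2, 0), (-10283/625, 2131/625), (-1606/125, 417/125), (-2353/125, -504/125), (-9301/1250, 2016/625)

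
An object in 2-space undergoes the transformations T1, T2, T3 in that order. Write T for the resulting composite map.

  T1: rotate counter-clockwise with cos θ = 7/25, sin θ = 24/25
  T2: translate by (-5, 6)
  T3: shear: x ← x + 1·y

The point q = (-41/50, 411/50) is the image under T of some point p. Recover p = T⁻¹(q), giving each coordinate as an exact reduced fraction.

T1 = [7/25 -24/25 0; 24/25 7/25 0; 0 0 1]
T2·T1 = [7/25 -24/25 -5; 24/25 7/25 6; 0 0 1]
T3·…·T1 = [31/25 -17/25 1; 24/25 7/25 6; 0 0 1]
det M = 1; M⁻¹ = [7/25 17/25 -109/25; -24/25 31/25 -162/25; 0 0 1]
M⁻¹ · (-41/50, 411/50)ᵀ = (1, 9/2)ᵀ

p = (1, 9/2)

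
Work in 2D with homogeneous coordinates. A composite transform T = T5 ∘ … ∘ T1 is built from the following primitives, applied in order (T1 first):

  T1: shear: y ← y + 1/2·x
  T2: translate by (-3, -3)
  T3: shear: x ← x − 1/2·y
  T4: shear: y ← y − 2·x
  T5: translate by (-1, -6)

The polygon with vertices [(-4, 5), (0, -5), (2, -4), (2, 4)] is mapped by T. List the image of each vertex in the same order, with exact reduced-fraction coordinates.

image vertices: (-8, 8), (0, -16), (1, -16), (-3, 0)

T1 shear: y ← y + 1/2·x: (-4, 5) → (-4, 3); (0, -5) → (0, -5); (2, -4) → (2, -3); (2, 4) → (2, 5)
T2 translate by (-3, -3): (-4, 3) → (-7, 0); (0, -5) → (-3, -8); (2, -3) → (-1, -6); (2, 5) → (-1, 2)
T3 shear: x ← x − 1/2·y: (-7, 0) → (-7, 0); (-3, -8) → (1, -8); (-1, -6) → (2, -6); (-1, 2) → (-2, 2)
T4 shear: y ← y − 2·x: (-7, 0) → (-7, 14); (1, -8) → (1, -10); (2, -6) → (2, -10); (-2, 2) → (-2, 6)
T5 translate by (-1, -6): (-7, 14) → (-8, 8); (1, -10) → (0, -16); (2, -10) → (1, -16); (-2, 6) → (-3, 0)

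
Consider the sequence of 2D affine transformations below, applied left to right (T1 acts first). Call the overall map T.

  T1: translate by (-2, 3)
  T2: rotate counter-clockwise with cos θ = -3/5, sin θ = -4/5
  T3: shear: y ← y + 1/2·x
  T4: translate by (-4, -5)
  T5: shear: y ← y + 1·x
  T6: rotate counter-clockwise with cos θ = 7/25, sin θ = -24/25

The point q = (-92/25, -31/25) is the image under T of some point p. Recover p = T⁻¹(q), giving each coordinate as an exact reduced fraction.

p = (2/5, 1)

T1 = [1 0 -2; 0 1 3; 0 0 1]
T2·T1 = [-3/5 4/5 18/5; -4/5 -3/5 -1/5; 0 0 1]
T3·…·T1 = [-3/5 4/5 18/5; -11/10 -1/5 8/5; 0 0 1]
T4·…·T1 = [-3/5 4/5 -2/5; -11/10 -1/5 -17/5; 0 0 1]
T5·…·T1 = [-3/5 4/5 -2/5; -17/10 3/5 -19/5; 0 0 1]
T6·…·T1 = [-9/5 4/5 -94/25; 1/10 -3/5 -17/25; 0 0 1]
det M = 1; M⁻¹ = [-3/5 -4/5 -14/5; -1/10 -9/5 -8/5; 0 0 1]
M⁻¹ · (-92/25, -31/25)ᵀ = (2/5, 1)ᵀ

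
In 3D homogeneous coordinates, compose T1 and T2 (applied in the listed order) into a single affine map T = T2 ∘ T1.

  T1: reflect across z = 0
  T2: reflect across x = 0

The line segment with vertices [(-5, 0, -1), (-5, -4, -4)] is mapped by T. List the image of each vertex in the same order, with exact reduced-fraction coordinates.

T1 reflect across z = 0: (-5, 0, -1) → (-5, 0, 1); (-5, -4, -4) → (-5, -4, 4)
T2 reflect across x = 0: (-5, 0, 1) → (5, 0, 1); (-5, -4, 4) → (5, -4, 4)

image vertices: (5, 0, 1), (5, -4, 4)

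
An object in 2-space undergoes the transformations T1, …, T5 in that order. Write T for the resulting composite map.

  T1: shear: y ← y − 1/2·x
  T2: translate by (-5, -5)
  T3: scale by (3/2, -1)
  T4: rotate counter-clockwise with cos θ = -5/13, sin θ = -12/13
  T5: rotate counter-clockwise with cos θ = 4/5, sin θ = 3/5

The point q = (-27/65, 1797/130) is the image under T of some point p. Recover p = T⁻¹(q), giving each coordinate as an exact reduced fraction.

p = (-4, 0)

T1 = [1 0 0; -1/2 1 0; 0 0 1]
T2·T1 = [1 0 -5; -1/2 1 -5; 0 0 1]
T3·…·T1 = [3/2 0 -15/2; 1/2 -1 5; 0 0 1]
T4·…·T1 = [-3/26 -12/13 15/2; -41/26 5/13 5; 0 0 1]
T5·…·T1 = [111/130 -63/65 3; -173/130 -16/65 17/2; 0 0 1]
det M = -3/2; M⁻¹ = [32/195 -42/65 5; -173/195 -37/65 15/2; 0 0 1]
M⁻¹ · (-27/65, 1797/130)ᵀ = (-4, 0)ᵀ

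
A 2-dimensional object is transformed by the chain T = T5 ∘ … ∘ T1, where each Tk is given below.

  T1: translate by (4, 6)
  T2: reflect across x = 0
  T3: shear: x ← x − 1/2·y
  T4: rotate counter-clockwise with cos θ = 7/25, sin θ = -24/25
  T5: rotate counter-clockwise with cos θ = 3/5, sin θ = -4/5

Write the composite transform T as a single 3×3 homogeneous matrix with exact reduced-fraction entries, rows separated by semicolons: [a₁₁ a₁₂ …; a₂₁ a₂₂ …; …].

T1 = [1 0 4; 0 1 6; 0 0 1]
T2·T1 = [-1 0 -4; 0 1 6; 0 0 1]
T3·…·T1 = [-1 -1/2 -7; 0 1 6; 0 0 1]
T4·…·T1 = [-7/25 41/50 19/5; 24/25 19/25 42/5; 0 0 1]
T5·…·T1 = [3/5 11/10 9; 4/5 -1/5 2; 0 0 1]

T = [3/5 11/10 9; 4/5 -1/5 2; 0 0 1]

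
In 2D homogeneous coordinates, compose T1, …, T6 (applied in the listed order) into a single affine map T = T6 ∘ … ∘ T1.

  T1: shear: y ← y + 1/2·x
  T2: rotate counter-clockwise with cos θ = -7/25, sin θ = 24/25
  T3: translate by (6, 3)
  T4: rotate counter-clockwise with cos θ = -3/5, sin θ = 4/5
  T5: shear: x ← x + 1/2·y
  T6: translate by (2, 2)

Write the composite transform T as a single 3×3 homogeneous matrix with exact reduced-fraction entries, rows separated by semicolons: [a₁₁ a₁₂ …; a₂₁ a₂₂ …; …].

T1 = [1 0 0; 1/2 1 0; 0 0 1]
T2·T1 = [-19/25 -24/25 0; 41/50 -7/25 0; 0 0 1]
T3·…·T1 = [-19/25 -24/25 6; 41/50 -7/25 3; 0 0 1]
T4·…·T1 = [-1/5 4/5 -6; -11/10 -3/5 3; 0 0 1]
T5·…·T1 = [-3/4 1/2 -9/2; -11/10 -3/5 3; 0 0 1]
T6·…·T1 = [-3/4 1/2 -5/2; -11/10 -3/5 5; 0 0 1]

T = [-3/4 1/2 -5/2; -11/10 -3/5 5; 0 0 1]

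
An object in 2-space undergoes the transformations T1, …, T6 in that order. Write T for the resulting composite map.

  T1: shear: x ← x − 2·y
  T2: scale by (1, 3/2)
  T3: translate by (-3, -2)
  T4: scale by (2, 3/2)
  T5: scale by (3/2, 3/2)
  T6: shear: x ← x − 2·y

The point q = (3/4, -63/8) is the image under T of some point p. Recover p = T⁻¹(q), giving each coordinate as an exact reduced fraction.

T1 = [1 -2 0; 0 1 0; 0 0 1]
T2·T1 = [1 -2 0; 0 3/2 0; 0 0 1]
T3·…·T1 = [1 -2 -3; 0 3/2 -2; 0 0 1]
T4·…·T1 = [2 -4 -6; 0 9/4 -3; 0 0 1]
T5·…·T1 = [3 -6 -9; 0 27/8 -9/2; 0 0 1]
T6·…·T1 = [3 -51/4 0; 0 27/8 -9/2; 0 0 1]
det M = 81/8; M⁻¹ = [1/3 34/27 17/3; 0 8/27 4/3; 0 0 1]
M⁻¹ · (3/4, -63/8)ᵀ = (-4, -1)ᵀ

p = (-4, -1)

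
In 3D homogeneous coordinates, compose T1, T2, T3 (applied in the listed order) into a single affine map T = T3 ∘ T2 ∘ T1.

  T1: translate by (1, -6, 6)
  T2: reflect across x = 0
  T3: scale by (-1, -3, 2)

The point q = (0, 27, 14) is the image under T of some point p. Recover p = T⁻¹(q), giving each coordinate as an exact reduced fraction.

T1 = [1 0 0 1; 0 1 0 -6; 0 0 1 6; 0 0 0 1]
T2·T1 = [-1 0 0 -1; 0 1 0 -6; 0 0 1 6; 0 0 0 1]
T3·…·T1 = [1 0 0 1; 0 -3 0 18; 0 0 2 12; 0 0 0 1]
det M = -6; M⁻¹ = [1 0 0 -1; 0 -1/3 0 6; 0 0 1/2 -6; 0 0 0 1]
M⁻¹ · (0, 27, 14)ᵀ = (-1, -3, 1)ᵀ

p = (-1, -3, 1)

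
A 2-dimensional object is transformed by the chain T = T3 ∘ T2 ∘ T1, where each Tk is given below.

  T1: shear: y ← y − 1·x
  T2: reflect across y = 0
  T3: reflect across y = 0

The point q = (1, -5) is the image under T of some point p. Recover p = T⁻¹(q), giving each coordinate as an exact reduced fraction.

p = (1, -4)

T1 = [1 0 0; -1 1 0; 0 0 1]
T2·T1 = [1 0 0; 1 -1 0; 0 0 1]
T3·…·T1 = [1 0 0; -1 1 0; 0 0 1]
det M = 1; M⁻¹ = [1 0 0; 1 1 0; 0 0 1]
M⁻¹ · (1, -5)ᵀ = (1, -4)ᵀ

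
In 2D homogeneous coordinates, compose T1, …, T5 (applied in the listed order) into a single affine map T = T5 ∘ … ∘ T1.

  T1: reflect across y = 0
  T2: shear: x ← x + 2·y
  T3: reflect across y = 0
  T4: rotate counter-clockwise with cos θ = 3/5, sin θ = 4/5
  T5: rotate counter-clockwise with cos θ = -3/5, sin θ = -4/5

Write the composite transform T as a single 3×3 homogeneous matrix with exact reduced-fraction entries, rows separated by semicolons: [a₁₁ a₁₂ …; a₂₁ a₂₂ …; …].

T = [7/25 2/5 0; -24/25 11/5 0; 0 0 1]

T1 = [1 0 0; 0 -1 0; 0 0 1]
T2·T1 = [1 -2 0; 0 -1 0; 0 0 1]
T3·…·T1 = [1 -2 0; 0 1 0; 0 0 1]
T4·…·T1 = [3/5 -2 0; 4/5 -1 0; 0 0 1]
T5·…·T1 = [7/25 2/5 0; -24/25 11/5 0; 0 0 1]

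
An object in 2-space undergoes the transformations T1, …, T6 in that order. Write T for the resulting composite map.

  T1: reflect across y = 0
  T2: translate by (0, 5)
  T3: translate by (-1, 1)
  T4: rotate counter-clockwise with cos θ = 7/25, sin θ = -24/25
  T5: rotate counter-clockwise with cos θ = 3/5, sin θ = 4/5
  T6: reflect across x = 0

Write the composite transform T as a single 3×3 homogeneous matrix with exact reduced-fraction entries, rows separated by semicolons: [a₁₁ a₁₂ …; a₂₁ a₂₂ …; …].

T = [-117/125 44/125 -147/125; -44/125 -117/125 746/125; 0 0 1]

T1 = [1 0 0; 0 -1 0; 0 0 1]
T2·T1 = [1 0 0; 0 -1 5; 0 0 1]
T3·…·T1 = [1 0 -1; 0 -1 6; 0 0 1]
T4·…·T1 = [7/25 -24/25 137/25; -24/25 -7/25 66/25; 0 0 1]
T5·…·T1 = [117/125 -44/125 147/125; -44/125 -117/125 746/125; 0 0 1]
T6·…·T1 = [-117/125 44/125 -147/125; -44/125 -117/125 746/125; 0 0 1]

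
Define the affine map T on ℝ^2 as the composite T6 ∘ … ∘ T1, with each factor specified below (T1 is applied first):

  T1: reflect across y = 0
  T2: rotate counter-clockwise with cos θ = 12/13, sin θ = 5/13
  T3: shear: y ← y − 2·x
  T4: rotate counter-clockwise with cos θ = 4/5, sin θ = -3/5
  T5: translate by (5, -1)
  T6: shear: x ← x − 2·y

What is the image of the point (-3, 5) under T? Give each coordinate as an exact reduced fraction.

T(p) = (122/13, -244/65)

T1 reflect across y = 0: (-3, 5) → (-3, -5)
T2 rotate counter-clockwise with cos θ = 12/13, sin θ = 5/13: (-3, -5) → (-11/13, -75/13)
T3 shear: y ← y − 2·x: (-11/13, -75/13) → (-11/13, -53/13)
T4 rotate counter-clockwise with cos θ = 4/5, sin θ = -3/5: (-11/13, -53/13) → (-203/65, -179/65)
T5 translate by (5, -1): (-203/65, -179/65) → (122/65, -244/65)
T6 shear: x ← x − 2·y: (122/65, -244/65) → (122/13, -244/65)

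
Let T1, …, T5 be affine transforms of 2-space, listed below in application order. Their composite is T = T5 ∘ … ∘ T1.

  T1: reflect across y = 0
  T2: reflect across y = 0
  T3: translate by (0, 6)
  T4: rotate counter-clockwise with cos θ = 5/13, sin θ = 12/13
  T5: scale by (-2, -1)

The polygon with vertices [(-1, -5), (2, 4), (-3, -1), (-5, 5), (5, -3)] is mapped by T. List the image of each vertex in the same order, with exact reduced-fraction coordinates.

T1 reflect across y = 0: (-1, -5) → (-1, 5); (2, 4) → (2, -4); (-3, -1) → (-3, 1); (-5, 5) → (-5, -5); (5, -3) → (5, 3)
T2 reflect across y = 0: (-1, 5) → (-1, -5); (2, -4) → (2, 4); (-3, 1) → (-3, -1); (-5, -5) → (-5, 5); (5, 3) → (5, -3)
T3 translate by (0, 6): (-1, -5) → (-1, 1); (2, 4) → (2, 10); (-3, -1) → (-3, 5); (-5, 5) → (-5, 11); (5, -3) → (5, 3)
T4 rotate counter-clockwise with cos θ = 5/13, sin θ = 12/13: (-1, 1) → (-17/13, -7/13); (2, 10) → (-110/13, 74/13); (-3, 5) → (-75/13, -11/13); (-5, 11) → (-157/13, -5/13); (5, 3) → (-11/13, 75/13)
T5 scale by (-2, -1): (-17/13, -7/13) → (34/13, 7/13); (-110/13, 74/13) → (220/13, -74/13); (-75/13, -11/13) → (150/13, 11/13); (-157/13, -5/13) → (314/13, 5/13); (-11/13, 75/13) → (22/13, -75/13)

image vertices: (34/13, 7/13), (220/13, -74/13), (150/13, 11/13), (314/13, 5/13), (22/13, -75/13)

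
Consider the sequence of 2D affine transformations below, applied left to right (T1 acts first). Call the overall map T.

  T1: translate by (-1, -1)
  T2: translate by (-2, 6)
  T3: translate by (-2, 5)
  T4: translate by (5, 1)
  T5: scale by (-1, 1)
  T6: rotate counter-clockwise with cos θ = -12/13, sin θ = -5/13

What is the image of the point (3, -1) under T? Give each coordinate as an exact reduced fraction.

T(p) = (86/13, -105/13)

T1 translate by (-1, -1): (3, -1) → (2, -2)
T2 translate by (-2, 6): (2, -2) → (0, 4)
T3 translate by (-2, 5): (0, 4) → (-2, 9)
T4 translate by (5, 1): (-2, 9) → (3, 10)
T5 scale by (-1, 1): (3, 10) → (-3, 10)
T6 rotate counter-clockwise with cos θ = -12/13, sin θ = -5/13: (-3, 10) → (86/13, -105/13)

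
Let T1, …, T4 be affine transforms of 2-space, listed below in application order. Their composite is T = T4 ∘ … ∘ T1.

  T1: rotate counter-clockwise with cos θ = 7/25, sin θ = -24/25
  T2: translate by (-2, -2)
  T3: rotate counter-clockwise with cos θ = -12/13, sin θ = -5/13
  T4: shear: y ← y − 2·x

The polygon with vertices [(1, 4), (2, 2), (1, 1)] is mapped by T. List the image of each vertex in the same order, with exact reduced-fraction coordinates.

T1 rotate counter-clockwise with cos θ = 7/25, sin θ = -24/25: (1, 4) → (103/25, 4/25); (2, 2) → (62/25, -34/25); (1, 1) → (31/25, -17/25)
T2 translate by (-2, -2): (103/25, 4/25) → (53/25, -46/25); (62/25, -34/25) → (12/25, -84/25); (31/25, -17/25) → (-19/25, -67/25)
T3 rotate counter-clockwise with cos θ = -12/13, sin θ = -5/13: (53/25, -46/25) → (-866/325, 287/325); (12/25, -84/25) → (-564/325, 948/325); (-19/25, -67/25) → (-107/325, 899/325)
T4 shear: y ← y − 2·x: (-866/325, 287/325) → (-866/325, 2019/325); (-564/325, 948/325) → (-564/325, 2076/325); (-107/325, 899/325) → (-107/325, 1113/325)

image vertices: (-866/325, 2019/325), (-564/325, 2076/325), (-107/325, 1113/325)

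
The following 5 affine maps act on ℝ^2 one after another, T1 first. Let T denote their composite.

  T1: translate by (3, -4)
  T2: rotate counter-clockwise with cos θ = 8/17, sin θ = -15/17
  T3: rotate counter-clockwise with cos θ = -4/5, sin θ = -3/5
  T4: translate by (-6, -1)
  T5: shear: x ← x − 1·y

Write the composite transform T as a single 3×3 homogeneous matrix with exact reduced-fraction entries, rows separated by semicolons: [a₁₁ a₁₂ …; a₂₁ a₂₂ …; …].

T1 = [1 0 3; 0 1 -4; 0 0 1]
T2·T1 = [8/17 15/17 -36/17; -15/17 8/17 -77/17; 0 0 1]
T3·…·T1 = [-77/85 -36/85 -87/85; 36/85 -77/85 416/85; 0 0 1]
T4·…·T1 = [-77/85 -36/85 -597/85; 36/85 -77/85 331/85; 0 0 1]
T5·…·T1 = [-113/85 41/85 -928/85; 36/85 -77/85 331/85; 0 0 1]

T = [-113/85 41/85 -928/85; 36/85 -77/85 331/85; 0 0 1]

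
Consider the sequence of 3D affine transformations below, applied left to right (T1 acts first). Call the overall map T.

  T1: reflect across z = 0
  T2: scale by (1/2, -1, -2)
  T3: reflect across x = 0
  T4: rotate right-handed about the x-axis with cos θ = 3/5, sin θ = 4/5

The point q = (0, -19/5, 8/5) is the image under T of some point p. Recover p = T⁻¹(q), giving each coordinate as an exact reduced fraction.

T1 = [1 0 0 0; 0 1 0 0; 0 0 -1 0; 0 0 0 1]
T2·T1 = [1/2 0 0 0; 0 -1 0 0; 0 0 2 0; 0 0 0 1]
T3·…·T1 = [-1/2 0 0 0; 0 -1 0 0; 0 0 2 0; 0 0 0 1]
T4·…·T1 = [-1/2 0 0 0; 0 -3/5 -8/5 0; 0 -4/5 6/5 0; 0 0 0 1]
det M = 1; M⁻¹ = [-2 0 0 0; 0 -3/5 -4/5 0; 0 -2/5 3/10 0; 0 0 0 1]
M⁻¹ · (0, -19/5, 8/5)ᵀ = (0, 1, 2)ᵀ

p = (0, 1, 2)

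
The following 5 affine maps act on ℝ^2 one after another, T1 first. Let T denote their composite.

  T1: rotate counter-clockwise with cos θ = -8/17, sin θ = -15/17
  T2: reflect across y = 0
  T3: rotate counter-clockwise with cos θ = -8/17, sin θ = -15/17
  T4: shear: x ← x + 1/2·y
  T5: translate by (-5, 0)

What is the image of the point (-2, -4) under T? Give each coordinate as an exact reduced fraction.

T1 rotate counter-clockwise with cos θ = -8/17, sin θ = -15/17: (-2, -4) → (-44/17, 62/17)
T2 reflect across y = 0: (-44/17, 62/17) → (-44/17, -62/17)
T3 rotate counter-clockwise with cos θ = -8/17, sin θ = -15/17: (-44/17, -62/17) → (-2, 4)
T4 shear: x ← x + 1/2·y: (-2, 4) → (0, 4)
T5 translate by (-5, 0): (0, 4) → (-5, 4)

T(p) = (-5, 4)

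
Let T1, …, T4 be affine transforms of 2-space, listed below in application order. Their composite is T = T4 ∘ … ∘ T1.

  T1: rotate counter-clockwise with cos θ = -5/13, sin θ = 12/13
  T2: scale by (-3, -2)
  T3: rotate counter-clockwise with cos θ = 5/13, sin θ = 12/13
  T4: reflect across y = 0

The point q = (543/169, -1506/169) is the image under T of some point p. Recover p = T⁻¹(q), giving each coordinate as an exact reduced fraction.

T1 = [-5/13 -12/13 0; 12/13 -5/13 0; 0 0 1]
T2·T1 = [15/13 36/13 0; -24/13 10/13 0; 0 0 1]
T3·…·T1 = [363/169 60/169 0; 60/169 482/169 0; 0 0 1]
T4·…·T1 = [363/169 60/169 0; -60/169 -482/169 0; 0 0 1]
det M = -6; M⁻¹ = [241/507 10/169 0; -10/169 -121/338 0; 0 0 1]
M⁻¹ · (543/169, -1506/169)ᵀ = (1, 3)ᵀ

p = (1, 3)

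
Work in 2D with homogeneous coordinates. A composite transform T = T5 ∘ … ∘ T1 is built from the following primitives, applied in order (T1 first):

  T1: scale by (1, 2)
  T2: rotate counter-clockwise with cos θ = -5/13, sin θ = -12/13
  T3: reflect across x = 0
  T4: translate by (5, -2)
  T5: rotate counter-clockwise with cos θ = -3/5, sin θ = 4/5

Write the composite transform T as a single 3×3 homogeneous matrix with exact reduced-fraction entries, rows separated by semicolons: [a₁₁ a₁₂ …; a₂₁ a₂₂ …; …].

T = [33/65 112/65 -7/5; 56/65 -66/65 26/5; 0 0 1]

T1 = [1 0 0; 0 2 0; 0 0 1]
T2·T1 = [-5/13 24/13 0; -12/13 -10/13 0; 0 0 1]
T3·…·T1 = [5/13 -24/13 0; -12/13 -10/13 0; 0 0 1]
T4·…·T1 = [5/13 -24/13 5; -12/13 -10/13 -2; 0 0 1]
T5·…·T1 = [33/65 112/65 -7/5; 56/65 -66/65 26/5; 0 0 1]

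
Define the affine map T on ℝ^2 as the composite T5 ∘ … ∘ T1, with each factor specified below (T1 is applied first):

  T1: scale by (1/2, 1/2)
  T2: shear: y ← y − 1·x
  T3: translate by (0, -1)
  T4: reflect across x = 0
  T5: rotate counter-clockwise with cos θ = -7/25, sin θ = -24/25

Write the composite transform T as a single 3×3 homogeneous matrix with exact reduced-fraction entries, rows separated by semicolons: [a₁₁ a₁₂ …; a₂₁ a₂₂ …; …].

T = [-17/50 12/25 -24/25; 31/50 -7/50 7/25; 0 0 1]

T1 = [1/2 0 0; 0 1/2 0; 0 0 1]
T2·T1 = [1/2 0 0; -1/2 1/2 0; 0 0 1]
T3·…·T1 = [1/2 0 0; -1/2 1/2 -1; 0 0 1]
T4·…·T1 = [-1/2 0 0; -1/2 1/2 -1; 0 0 1]
T5·…·T1 = [-17/50 12/25 -24/25; 31/50 -7/50 7/25; 0 0 1]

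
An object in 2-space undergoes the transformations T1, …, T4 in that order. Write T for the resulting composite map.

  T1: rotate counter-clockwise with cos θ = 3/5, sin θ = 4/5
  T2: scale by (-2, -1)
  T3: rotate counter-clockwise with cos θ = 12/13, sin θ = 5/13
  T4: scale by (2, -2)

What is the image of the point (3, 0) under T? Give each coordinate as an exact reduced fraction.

T1 rotate counter-clockwise with cos θ = 3/5, sin θ = 4/5: (3, 0) → (9/5, 12/5)
T2 scale by (-2, -1): (9/5, 12/5) → (-18/5, -12/5)
T3 rotate counter-clockwise with cos θ = 12/13, sin θ = 5/13: (-18/5, -12/5) → (-12/5, -18/5)
T4 scale by (2, -2): (-12/5, -18/5) → (-24/5, 36/5)

T(p) = (-24/5, 36/5)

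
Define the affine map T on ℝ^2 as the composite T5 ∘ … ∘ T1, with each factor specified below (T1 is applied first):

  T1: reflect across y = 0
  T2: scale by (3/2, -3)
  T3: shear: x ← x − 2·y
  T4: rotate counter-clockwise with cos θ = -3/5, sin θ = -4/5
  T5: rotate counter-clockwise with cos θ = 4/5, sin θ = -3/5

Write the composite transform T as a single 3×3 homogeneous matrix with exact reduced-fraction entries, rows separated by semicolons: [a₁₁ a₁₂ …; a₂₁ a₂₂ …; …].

T1 = [1 0 0; 0 -1 0; 0 0 1]
T2·T1 = [3/2 0 0; 0 3 0; 0 0 1]
T3·…·T1 = [3/2 -6 0; 0 3 0; 0 0 1]
T4·…·T1 = [-9/10 6 0; -6/5 3 0; 0 0 1]
T5·…·T1 = [-36/25 33/5 0; -21/50 -6/5 0; 0 0 1]

T = [-36/25 33/5 0; -21/50 -6/5 0; 0 0 1]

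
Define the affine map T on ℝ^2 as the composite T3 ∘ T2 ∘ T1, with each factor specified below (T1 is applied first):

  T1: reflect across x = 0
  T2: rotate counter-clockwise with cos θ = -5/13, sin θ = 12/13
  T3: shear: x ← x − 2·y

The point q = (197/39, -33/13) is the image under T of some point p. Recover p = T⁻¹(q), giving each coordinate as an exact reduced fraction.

T1 = [-1 0 0; 0 1 0; 0 0 1]
T2·T1 = [5/13 -12/13 0; -12/13 -5/13 0; 0 0 1]
T3·…·T1 = [29/13 -2/13 0; -12/13 -5/13 0; 0 0 1]
det M = -1; M⁻¹ = [5/13 -2/13 0; -12/13 -29/13 0; 0 0 1]
M⁻¹ · (197/39, -33/13)ᵀ = (7/3, 1)ᵀ

p = (7/3, 1)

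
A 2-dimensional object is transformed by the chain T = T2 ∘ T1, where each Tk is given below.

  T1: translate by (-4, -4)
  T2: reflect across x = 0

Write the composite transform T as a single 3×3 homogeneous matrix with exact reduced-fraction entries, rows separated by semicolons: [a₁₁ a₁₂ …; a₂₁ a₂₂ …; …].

T = [-1 0 4; 0 1 -4; 0 0 1]

T1 = [1 0 -4; 0 1 -4; 0 0 1]
T2·T1 = [-1 0 4; 0 1 -4; 0 0 1]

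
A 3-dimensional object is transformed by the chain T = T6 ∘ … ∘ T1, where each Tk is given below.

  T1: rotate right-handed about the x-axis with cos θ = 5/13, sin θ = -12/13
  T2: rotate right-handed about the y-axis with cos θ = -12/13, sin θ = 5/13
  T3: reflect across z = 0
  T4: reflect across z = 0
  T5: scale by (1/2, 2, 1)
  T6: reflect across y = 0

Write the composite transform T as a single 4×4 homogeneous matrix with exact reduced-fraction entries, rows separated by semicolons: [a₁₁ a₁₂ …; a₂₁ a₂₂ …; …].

T = [-6/13 -30/169 25/338 0; 0 -10/13 -24/13 0; -5/13 144/169 -60/169 0; 0 0 0 1]

T1 = [1 0 0 0; 0 5/13 12/13 0; 0 -12/13 5/13 0; 0 0 0 1]
T2·T1 = [-12/13 -60/169 25/169 0; 0 5/13 12/13 0; -5/13 144/169 -60/169 0; 0 0 0 1]
T3·…·T1 = [-12/13 -60/169 25/169 0; 0 5/13 12/13 0; 5/13 -144/169 60/169 0; 0 0 0 1]
T4·…·T1 = [-12/13 -60/169 25/169 0; 0 5/13 12/13 0; -5/13 144/169 -60/169 0; 0 0 0 1]
T5·…·T1 = [-6/13 -30/169 25/338 0; 0 10/13 24/13 0; -5/13 144/169 -60/169 0; 0 0 0 1]
T6·…·T1 = [-6/13 -30/169 25/338 0; 0 -10/13 -24/13 0; -5/13 144/169 -60/169 0; 0 0 0 1]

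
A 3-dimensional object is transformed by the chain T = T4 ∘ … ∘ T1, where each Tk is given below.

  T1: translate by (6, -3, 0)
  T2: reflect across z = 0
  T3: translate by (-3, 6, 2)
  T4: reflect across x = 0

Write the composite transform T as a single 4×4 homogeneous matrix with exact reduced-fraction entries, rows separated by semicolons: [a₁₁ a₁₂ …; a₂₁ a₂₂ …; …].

T1 = [1 0 0 6; 0 1 0 -3; 0 0 1 0; 0 0 0 1]
T2·T1 = [1 0 0 6; 0 1 0 -3; 0 0 -1 0; 0 0 0 1]
T3·…·T1 = [1 0 0 3; 0 1 0 3; 0 0 -1 2; 0 0 0 1]
T4·…·T1 = [-1 0 0 -3; 0 1 0 3; 0 0 -1 2; 0 0 0 1]

T = [-1 0 0 -3; 0 1 0 3; 0 0 -1 2; 0 0 0 1]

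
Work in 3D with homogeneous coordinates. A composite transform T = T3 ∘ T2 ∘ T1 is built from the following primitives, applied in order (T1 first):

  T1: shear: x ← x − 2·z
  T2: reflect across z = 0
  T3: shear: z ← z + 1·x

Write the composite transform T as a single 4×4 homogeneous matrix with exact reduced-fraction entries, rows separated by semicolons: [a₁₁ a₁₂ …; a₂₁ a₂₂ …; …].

T1 = [1 0 -2 0; 0 1 0 0; 0 0 1 0; 0 0 0 1]
T2·T1 = [1 0 -2 0; 0 1 0 0; 0 0 -1 0; 0 0 0 1]
T3·…·T1 = [1 0 -2 0; 0 1 0 0; 1 0 -3 0; 0 0 0 1]

T = [1 0 -2 0; 0 1 0 0; 1 0 -3 0; 0 0 0 1]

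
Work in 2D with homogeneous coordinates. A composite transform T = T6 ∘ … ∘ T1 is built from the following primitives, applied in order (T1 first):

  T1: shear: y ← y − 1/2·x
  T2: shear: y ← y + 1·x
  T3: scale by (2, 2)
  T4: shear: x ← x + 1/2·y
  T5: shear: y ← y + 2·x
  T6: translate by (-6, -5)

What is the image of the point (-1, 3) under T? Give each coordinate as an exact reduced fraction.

T1 shear: y ← y − 1/2·x: (-1, 3) → (-1, 7/2)
T2 shear: y ← y + 1·x: (-1, 7/2) → (-1, 5/2)
T3 scale by (2, 2): (-1, 5/2) → (-2, 5)
T4 shear: x ← x + 1/2·y: (-2, 5) → (1/2, 5)
T5 shear: y ← y + 2·x: (1/2, 5) → (1/2, 6)
T6 translate by (-6, -5): (1/2, 6) → (-11/2, 1)

T(p) = (-11/2, 1)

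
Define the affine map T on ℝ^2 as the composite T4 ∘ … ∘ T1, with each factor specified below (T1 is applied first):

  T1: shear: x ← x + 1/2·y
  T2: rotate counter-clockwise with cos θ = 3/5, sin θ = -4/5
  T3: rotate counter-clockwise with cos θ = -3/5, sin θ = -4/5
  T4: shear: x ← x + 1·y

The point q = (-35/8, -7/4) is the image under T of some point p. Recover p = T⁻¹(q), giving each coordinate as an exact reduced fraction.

T1 = [1 1/2 0; 0 1 0; 0 0 1]
T2·T1 = [3/5 11/10 0; -4/5 1/5 0; 0 0 1]
T3·…·T1 = [-1 -1/2 0; 0 -1 0; 0 0 1]
T4·…·T1 = [-1 -3/2 0; 0 -1 0; 0 0 1]
det M = 1; M⁻¹ = [-1 3/2 0; 0 -1 0; 0 0 1]
M⁻¹ · (-35/8, -7/4)ᵀ = (7/4, 7/4)ᵀ

p = (7/4, 7/4)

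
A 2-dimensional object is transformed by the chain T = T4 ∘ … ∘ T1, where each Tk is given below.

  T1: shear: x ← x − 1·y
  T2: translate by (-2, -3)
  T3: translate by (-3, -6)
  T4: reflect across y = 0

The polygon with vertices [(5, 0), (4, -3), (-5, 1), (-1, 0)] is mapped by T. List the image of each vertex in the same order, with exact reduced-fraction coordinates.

T1 shear: x ← x − 1·y: (5, 0) → (5, 0); (4, -3) → (7, -3); (-5, 1) → (-6, 1); (-1, 0) → (-1, 0)
T2 translate by (-2, -3): (5, 0) → (3, -3); (7, -3) → (5, -6); (-6, 1) → (-8, -2); (-1, 0) → (-3, -3)
T3 translate by (-3, -6): (3, -3) → (0, -9); (5, -6) → (2, -12); (-8, -2) → (-11, -8); (-3, -3) → (-6, -9)
T4 reflect across y = 0: (0, -9) → (0, 9); (2, -12) → (2, 12); (-11, -8) → (-11, 8); (-6, -9) → (-6, 9)

image vertices: (0, 9), (2, 12), (-11, 8), (-6, 9)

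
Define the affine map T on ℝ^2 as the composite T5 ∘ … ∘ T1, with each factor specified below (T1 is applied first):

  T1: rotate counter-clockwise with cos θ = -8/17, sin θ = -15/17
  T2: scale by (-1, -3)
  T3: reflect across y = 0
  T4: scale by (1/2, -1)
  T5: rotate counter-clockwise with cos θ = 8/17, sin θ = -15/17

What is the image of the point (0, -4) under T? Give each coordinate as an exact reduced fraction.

T1 rotate counter-clockwise with cos θ = -8/17, sin θ = -15/17: (0, -4) → (-60/17, 32/17)
T2 scale by (-1, -3): (-60/17, 32/17) → (60/17, -96/17)
T3 reflect across y = 0: (60/17, -96/17) → (60/17, 96/17)
T4 scale by (1/2, -1): (60/17, 96/17) → (30/17, -96/17)
T5 rotate counter-clockwise with cos θ = 8/17, sin θ = -15/17: (30/17, -96/17) → (-1200/289, -1218/289)

T(p) = (-1200/289, -1218/289)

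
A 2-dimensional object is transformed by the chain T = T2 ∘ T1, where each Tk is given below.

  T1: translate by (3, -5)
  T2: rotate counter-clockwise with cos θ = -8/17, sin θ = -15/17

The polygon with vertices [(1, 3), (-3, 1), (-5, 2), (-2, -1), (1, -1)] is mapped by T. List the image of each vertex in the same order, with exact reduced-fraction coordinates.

T1 translate by (3, -5): (1, 3) → (4, -2); (-3, 1) → (0, -4); (-5, 2) → (-2, -3); (-2, -1) → (1, -6); (1, -1) → (4, -6)
T2 rotate counter-clockwise with cos θ = -8/17, sin θ = -15/17: (4, -2) → (-62/17, -44/17); (0, -4) → (-60/17, 32/17); (-2, -3) → (-29/17, 54/17); (1, -6) → (-98/17, 33/17); (4, -6) → (-122/17, -12/17)

image vertices: (-62/17, -44/17), (-60/17, 32/17), (-29/17, 54/17), (-98/17, 33/17), (-122/17, -12/17)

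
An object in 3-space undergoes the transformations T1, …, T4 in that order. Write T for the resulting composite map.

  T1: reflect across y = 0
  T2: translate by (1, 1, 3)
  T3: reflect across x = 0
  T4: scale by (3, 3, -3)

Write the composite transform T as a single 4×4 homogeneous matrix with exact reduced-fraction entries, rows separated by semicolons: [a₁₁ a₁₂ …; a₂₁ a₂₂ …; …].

T1 = [1 0 0 0; 0 -1 0 0; 0 0 1 0; 0 0 0 1]
T2·T1 = [1 0 0 1; 0 -1 0 1; 0 0 1 3; 0 0 0 1]
T3·…·T1 = [-1 0 0 -1; 0 -1 0 1; 0 0 1 3; 0 0 0 1]
T4·…·T1 = [-3 0 0 -3; 0 -3 0 3; 0 0 -3 -9; 0 0 0 1]

T = [-3 0 0 -3; 0 -3 0 3; 0 0 -3 -9; 0 0 0 1]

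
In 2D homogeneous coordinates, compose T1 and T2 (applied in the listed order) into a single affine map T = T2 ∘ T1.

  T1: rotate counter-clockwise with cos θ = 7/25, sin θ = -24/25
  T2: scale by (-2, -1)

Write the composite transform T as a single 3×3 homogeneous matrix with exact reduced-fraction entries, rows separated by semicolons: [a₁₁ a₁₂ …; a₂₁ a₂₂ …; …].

T = [-14/25 -48/25 0; 24/25 -7/25 0; 0 0 1]

T1 = [7/25 24/25 0; -24/25 7/25 0; 0 0 1]
T2·T1 = [-14/25 -48/25 0; 24/25 -7/25 0; 0 0 1]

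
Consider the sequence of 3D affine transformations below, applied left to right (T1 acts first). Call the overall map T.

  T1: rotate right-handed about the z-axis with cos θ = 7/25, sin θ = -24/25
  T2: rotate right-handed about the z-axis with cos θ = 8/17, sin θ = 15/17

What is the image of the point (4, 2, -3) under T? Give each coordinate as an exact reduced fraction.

T1 rotate right-handed about the z-axis with cos θ = 7/25, sin θ = -24/25: (4, 2, -3) → (76/25, -82/25, -3)
T2 rotate right-handed about the z-axis with cos θ = 8/17, sin θ = 15/17: (76/25, -82/25, -3) → (1838/425, 484/425, -3)

T(p) = (1838/425, 484/425, -3)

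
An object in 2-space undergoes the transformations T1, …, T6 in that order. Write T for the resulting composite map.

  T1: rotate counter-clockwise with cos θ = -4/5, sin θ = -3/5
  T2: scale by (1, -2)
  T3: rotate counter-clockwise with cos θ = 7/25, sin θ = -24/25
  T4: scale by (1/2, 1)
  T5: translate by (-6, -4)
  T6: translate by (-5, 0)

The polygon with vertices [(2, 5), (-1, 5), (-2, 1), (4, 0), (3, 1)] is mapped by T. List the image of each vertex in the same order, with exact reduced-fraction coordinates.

T1 rotate counter-clockwise with cos θ = -4/5, sin θ = -3/5: (2, 5) → (7/5, -26/5); (-1, 5) → (19/5, -17/5); (-2, 1) → (11/5, 2/5); (4, 0) → (-16/5, -12/5); (3, 1) → (-9/5, -13/5)
T2 scale by (1, -2): (7/5, -26/5) → (7/5, 52/5); (19/5, -17/5) → (19/5, 34/5); (11/5, 2/5) → (11/5, -4/5); (-16/5, -12/5) → (-16/5, 24/5); (-9/5, -13/5) → (-9/5, 26/5)
T3 rotate counter-clockwise with cos θ = 7/25, sin θ = -24/25: (7/5, 52/5) → (1297/125, 196/125); (19/5, 34/5) → (949/125, -218/125); (11/5, -4/5) → (-19/125, -292/125); (-16/5, 24/5) → (464/125, 552/125); (-9/5, 26/5) → (561/125, 398/125)
T4 scale by (1/2, 1): (1297/125, 196/125) → (1297/250, 196/125); (949/125, -218/125) → (949/250, -218/125); (-19/125, -292/125) → (-19/250, -292/125); (464/125, 552/125) → (232/125, 552/125); (561/125, 398/125) → (561/250, 398/125)
T5 translate by (-6, -4): (1297/250, 196/125) → (-203/250, -304/125); (949/250, -218/125) → (-551/250, -718/125); (-19/250, -292/125) → (-1519/250, -792/125); (232/125, 552/125) → (-518/125, 52/125); (561/250, 398/125) → (-939/250, -102/125)
T6 translate by (-5, 0): (-203/250, -304/125) → (-1453/250, -304/125); (-551/250, -718/125) → (-1801/250, -718/125); (-1519/250, -792/125) → (-2769/250, -792/125); (-518/125, 52/125) → (-1143/125, 52/125); (-939/250, -102/125) → (-2189/250, -102/125)

image vertices: (-1453/250, -304/125), (-1801/250, -718/125), (-2769/250, -792/125), (-1143/125, 52/125), (-2189/250, -102/125)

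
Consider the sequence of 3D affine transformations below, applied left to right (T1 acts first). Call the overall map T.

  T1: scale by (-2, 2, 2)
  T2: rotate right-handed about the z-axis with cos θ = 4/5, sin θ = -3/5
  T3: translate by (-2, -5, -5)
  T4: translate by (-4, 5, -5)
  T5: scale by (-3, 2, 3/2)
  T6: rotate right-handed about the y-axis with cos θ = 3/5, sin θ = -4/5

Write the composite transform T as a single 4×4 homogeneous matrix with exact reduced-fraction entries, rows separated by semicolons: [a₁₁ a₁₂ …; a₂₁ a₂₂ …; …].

T1 = [-2 0 0 0; 0 2 0 0; 0 0 2 0; 0 0 0 1]
T2·T1 = [-8/5 6/5 0 0; 6/5 8/5 0 0; 0 0 2 0; 0 0 0 1]
T3·…·T1 = [-8/5 6/5 0 -2; 6/5 8/5 0 -5; 0 0 2 -5; 0 0 0 1]
T4·…·T1 = [-8/5 6/5 0 -6; 6/5 8/5 0 0; 0 0 2 -10; 0 0 0 1]
T5·…·T1 = [24/5 -18/5 0 18; 12/5 16/5 0 0; 0 0 3 -15; 0 0 0 1]
T6·…·T1 = [72/25 -54/25 -12/5 114/5; 12/5 16/5 0 0; 96/25 -72/25 9/5 27/5; 0 0 0 1]

T = [72/25 -54/25 -12/5 114/5; 12/5 16/5 0 0; 96/25 -72/25 9/5 27/5; 0 0 0 1]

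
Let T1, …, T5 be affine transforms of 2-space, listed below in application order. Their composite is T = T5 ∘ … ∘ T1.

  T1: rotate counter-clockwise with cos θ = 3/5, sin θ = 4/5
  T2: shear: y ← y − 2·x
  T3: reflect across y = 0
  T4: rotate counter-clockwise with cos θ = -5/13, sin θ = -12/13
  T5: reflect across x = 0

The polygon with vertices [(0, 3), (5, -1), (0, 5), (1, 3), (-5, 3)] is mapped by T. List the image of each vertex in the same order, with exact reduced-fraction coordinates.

image vertices: (336/65, 309/65), (-157/65, -333/65), (112/13, 103/13), (327/65, 263/65), (381/65, 539/65)

T1 rotate counter-clockwise with cos θ = 3/5, sin θ = 4/5: (0, 3) → (-12/5, 9/5); (5, -1) → (19/5, 17/5); (0, 5) → (-4, 3); (1, 3) → (-9/5, 13/5); (-5, 3) → (-27/5, -11/5)
T2 shear: y ← y − 2·x: (-12/5, 9/5) → (-12/5, 33/5); (19/5, 17/5) → (19/5, -21/5); (-4, 3) → (-4, 11); (-9/5, 13/5) → (-9/5, 31/5); (-27/5, -11/5) → (-27/5, 43/5)
T3 reflect across y = 0: (-12/5, 33/5) → (-12/5, -33/5); (19/5, -21/5) → (19/5, 21/5); (-4, 11) → (-4, -11); (-9/5, 31/5) → (-9/5, -31/5); (-27/5, 43/5) → (-27/5, -43/5)
T4 rotate counter-clockwise with cos θ = -5/13, sin θ = -12/13: (-12/5, -33/5) → (-336/65, 309/65); (19/5, 21/5) → (157/65, -333/65); (-4, -11) → (-112/13, 103/13); (-9/5, -31/5) → (-327/65, 263/65); (-27/5, -43/5) → (-381/65, 539/65)
T5 reflect across x = 0: (-336/65, 309/65) → (336/65, 309/65); (157/65, -333/65) → (-157/65, -333/65); (-112/13, 103/13) → (112/13, 103/13); (-327/65, 263/65) → (327/65, 263/65); (-381/65, 539/65) → (381/65, 539/65)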